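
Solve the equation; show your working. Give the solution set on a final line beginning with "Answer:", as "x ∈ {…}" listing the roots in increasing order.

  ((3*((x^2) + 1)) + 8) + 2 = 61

Step 1. [((3*((x^2) + 1)) + 8) + 2 = 61] +2 is outermost — subtract 2 both sides. So sub: (3*((x^2) + 1)) + 8 = 59.
Step 2. [(3*((x^2) + 1)) + 8 = 59] subtract 8: x sits inside (… + 8), so sub: 3*((x^2) + 1) = 51.
Step 3. [3*((x^2) + 1) = 51] 3·(inner) — divide through by 3. So div: (x^2) + 1 = 17.
Step 4. [(x^2) + 1 = 17] subtract 1: x sits inside (… + 1), so sub: x^2 = 16.
Step 5. [x^2 = 16] √ both sides: 16 ≥ 0 gives two branches. So sqrt: x = 4 or -4.

Answer: x ∈ {-4, 4}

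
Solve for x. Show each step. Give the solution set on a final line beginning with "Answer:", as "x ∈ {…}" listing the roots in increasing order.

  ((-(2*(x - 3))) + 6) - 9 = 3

Step 1. [((-(2*(x - 3))) + 6) - 9 = 3] the outer -9 inverts by adding 9 ⇒ sub: (-(2*(x - 3))) + 6 = 12.
Step 2. [(-(2*(x - 3))) + 6 = 12] +6 is outermost — subtract 6 both sides, so sub: -(2*(x - 3)) = 6.
Step 3. [-(2*(x - 3)) = 6] LHS negated; negate both sides. So neg: 2*(x - 3) = -6.
Step 4. [2*(x - 3) = -6] divide by the outer 2, so div: x - 3 = -3.
Step 5. [x - 3 = -3] peel the -3: add 3 from each side ⇒ sub: x = 0.

Answer: x ∈ {0}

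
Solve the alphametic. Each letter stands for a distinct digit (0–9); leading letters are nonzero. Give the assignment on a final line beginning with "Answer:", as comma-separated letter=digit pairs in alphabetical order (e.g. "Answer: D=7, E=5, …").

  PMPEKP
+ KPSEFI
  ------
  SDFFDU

Step 1. [col 1: P + I ≡ U (mod 10)] column 1 (P + I ≡ U (mod 10), carry-in 0) doesn't pin I yet; pick I=2 and continue ⇒ I=2.
Step 2. [col 1: P + I ≡ U (mod 10)] several values work for U in column 1 (P + I ≡ U (mod 10), carry-in 0); try U=3. So U=3.
Step 3. [col 1: P + I ≡ U (mod 10)] column 1 reads P+I+carry(0)=U with I=2, U=3; with digits 2,3 already taken and all letters distinct, the only value for P is 1. So P=1.
Step 4. [col 2: K + F ≡ D (mod 10)] several values work for D in column 2 (K + F ≡ D (mod 10), carry-in 0); try D=6, so D=6.
Step 5. [col 2: K + F ≡ D (mod 10)] no forcing yet in column 2 (carry-in 0); K=7 is free and consistent — try it ⇒ K=7.
Step 6. [col 2: K + F ≡ D (mod 10)] column 2: given K=7, D=6, carry-in 0, and digits 1,2,3,6,7 already taken and all letters distinct, K+F≡D (mod 10) forces F=9. So F=9.
Step 7. [col 3: E + E ≡ F (mod 10)] column 3: given F=9, carry-in 1, and digits 1,2,3,6,7,9 already taken and all letters distinct, E+E≡F (mod 10) forces E=4, so E=4.
Step 8. [col 4: P + S ≡ F (mod 10)] from column 4 (P=1, F=9, carry-in 0, digits 1,2,3,4,6,7,9 already taken and all letters distinct): S must equal 8 ⇒ S=8.
Step 9. [col 5: M + P ≡ D (mod 10)] in column 5 we have M+P≡D with carry-in 0; given P=1, D=6 and digits 1,2,3,4,6,7,8,9 already taken and all letters distinct, that pins M to 5, so M=5.

Answer: D=6, E=4, F=9, I=2, K=7, M=5, P=1, S=8, U=3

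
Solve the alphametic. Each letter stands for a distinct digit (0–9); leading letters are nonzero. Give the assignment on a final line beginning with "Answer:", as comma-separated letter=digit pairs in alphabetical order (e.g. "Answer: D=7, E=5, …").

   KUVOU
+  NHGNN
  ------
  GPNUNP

Step 1. [G] the sum has 6 digits but both addends have 5; that extra leading digit G is the final carry, namely 1. So G=1.
Step 2. [col 1: U + N ≡ P (mod 10)] several values work for N in column 1 (U + N ≡ P (mod 10), carry-in 0); try N=2 ⇒ N=2.
Step 3. [col 1: U + N ≡ P (mod 10)] P=0 is one option consistent with column 1 (U + N ≡ P (mod 10), carry-in 0) — take it, so P=0.
Step 4. [col 1: U + N ≡ P (mod 10)] column 1 reads U+N+carry(0)=P with N=2, P=0; with digits 0,1,2 already taken and all letters distinct, the only value for U is 8 ⇒ U=8.
Step 5. [col 2: O + N ≡ N (mod 10)] column 2: given N=2, carry-in 1, and digits 0,1,2,8 already taken and all letters distinct, O+N≡N (mod 10) forces O=9, so O=9.
Step 6. [col 3: V + G ≡ U (mod 10)] column 3: given G=1, U=8, carry-in 1, and digits 0,1,2,8,9 already taken and all letters distinct, V+G≡U (mod 10) forces V=6. So V=6.
Step 7. [col 4: U + H ≡ N (mod 10)] column 4: given U=8, N=2, carry-in 0, and digits 0,1,2,6,8,9 already taken and all letters distinct, U+H≡N (mod 10) forces H=4 ⇒ H=4.
Step 8. [col 5: K + N ≡ P (mod 10)] in column 5 we have K+N≡P with carry-in 1; given N=2, P=0 and digits 0,1,2,4,6,8,9 already taken and all letters distinct, that pins K to 7. So K=7.

Answer: G=1, H=4, K=7, N=2, O=9, P=0, U=8, V=6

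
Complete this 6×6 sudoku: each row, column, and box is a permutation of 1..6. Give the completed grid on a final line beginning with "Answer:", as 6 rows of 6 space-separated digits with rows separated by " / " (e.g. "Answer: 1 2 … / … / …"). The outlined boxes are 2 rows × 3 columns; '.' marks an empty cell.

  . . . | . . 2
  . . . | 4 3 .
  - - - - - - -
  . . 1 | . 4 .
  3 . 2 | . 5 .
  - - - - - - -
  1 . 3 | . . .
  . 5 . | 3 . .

Step 1. [r3c2∈{6}] only 6 remains possible at r3c2 ⇒ r3c2=6.
Step 2. [r4c2∈{4}] r4c2 is down to just 4. So r4c2=4.
Step 3. [r5c2∈{2}] only 2 remains possible at r5c2 ⇒ r5c2=2.
Step 4. [r5c5∈{6}] r5c5 is down to just 6 ⇒ r5c5=6.
Step 5. [r1c5∈{1}] nothing but 1 survives at r1c5 ⇒ r1c5=1.
Step 6. [r6c6∈{1,4}] in row 6, 1 fits only at r6c6, so r6c6=1.
Step 7. [r3c1∈{5}] only 5 remains possible at r3c1. So r3c1=5.
Step 8. [r5c4∈{5}] r5c4 has the single candidate 5. So r5c4=5.
Step 9. [r1c4∈{6}] r1c4 is down to just 6, so r1c4=6.
Step 10. [r1c3∈{4,5}] 5 has one home in row 1: r1c3 ⇒ r1c3=5.
Step 11. [r2c3∈{6}] r2c3 has the single candidate 6, so r2c3=6.
Step 12. [r6c3∈{4}] only 4 remains possible at r6c3, so r6c3=4.
Step 13. [r4c4∈{1}] only 1 remains possible at r4c4, so r4c4=1.
Step 14. [r2c2∈{1}] r2c2 is down to just 1 ⇒ r2c2=1.
Step 15. [r3c4∈{2}] nothing but 2 survives at r3c4 ⇒ r3c4=2.
Step 16. [r6c5∈{2}] r6c5's peers cover all but 2, so r6c5=2.
Step 17. [r6c1∈{6}] only 6 remains possible at r6c1 ⇒ r6c1=6.
Step 18. [r5c6∈{4}] r5c6 is down to just 4 ⇒ r5c6=4.
Step 19. [r3c6∈{3}] r3c6 is down to just 3, so r3c6=3.
Step 20. [r1c1∈{4}] only 4 remains possible at r1c1, so r1c1=4.
Step 21. [r4c6∈{6}] r4c6 is down to just 6 ⇒ r4c6=6.
Step 22. [r2c1∈{2}] r2c1's peers cover all but 2, so r2c1=2.
Step 23. [r1c2∈{3}] nothing but 3 survives at r1c2. So r1c2=3.
Step 24. [r2c6∈{5}] nothing but 5 survives at r2c6, so r2c6=5.

Answer: 4 3 5 6 1 2 / 2 1 6 4 3 5 / 5 6 1 2 4 3 / 3 4 2 1 5 6 / 1 2 3 5 6 4 / 6 5 4 3 2 1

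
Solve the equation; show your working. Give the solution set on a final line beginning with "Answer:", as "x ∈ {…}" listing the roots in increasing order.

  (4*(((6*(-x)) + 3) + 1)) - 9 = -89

Step 1. [(4*(((6*(-x)) + 3) + 1)) - 9 = -89] peel the -9: add 9 from each side. So sub: 4*(((6*(-x)) + 3) + 1) = -80.
Step 2. [4*(((6*(-x)) + 3) + 1) = -80] LHS = 4·(…); ÷4 both sides, so div: ((6*(-x)) + 3) + 1 = -20.
Step 3. [((6*(-x)) + 3) + 1 = -20] 1 comes off first (subtract 1), so sub: (6*(-x)) + 3 = -21.
Step 4. [(6*(-x)) + 3 = -21] 3 comes off first (subtract 3). So sub: 6*(-x) = -24.
Step 5. [6*(-x) = -24] 6 out front; divide by 6. So div: -x = -4.
Step 6. [-x = -4] flip signs both sides. So neg: x = 4.

Answer: x ∈ {4}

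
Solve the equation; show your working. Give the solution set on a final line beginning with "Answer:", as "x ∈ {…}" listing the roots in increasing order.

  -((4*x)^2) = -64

Step 1. [-((4*x)^2) = -64] leading − — multiply by −1 ⇒ neg: (4*x)^2 = 64.
Step 2. [(4*x)^2 = 64] 64 ≥ 0, LHS is (·)² — take ±√. So sqrt: 4*x = 8 or -8.
Step 3. [4*x = 8 or -8] LHS = 4·(…); ÷4 both sides ⇒ div: x = 2 or -2.

Answer: x ∈ {-2, 2}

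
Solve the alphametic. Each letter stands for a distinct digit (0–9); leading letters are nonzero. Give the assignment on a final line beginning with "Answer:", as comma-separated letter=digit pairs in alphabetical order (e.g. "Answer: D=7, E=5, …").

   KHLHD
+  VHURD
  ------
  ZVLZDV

Step 1. [col 1: D + D ≡ V (mod 10)] D=7 is one option consistent with column 1 (D + D ≡ V (mod 10), carry-in 0) — take it. So D=7.
Step 2. [col 1: D + D ≡ V (mod 10)] column 1 reads D+D+carry(0)=V with D=7; with digits 7 already taken and all letters distinct, the only value for V is 4 ⇒ V=4.
Step 3. [Z] Z is the leading digit of a 6-digit sum of two 5-digit numbers; the final carry is exactly 1. So Z=1.
Step 4. [col 2: H + R ≡ D (mod 10)] several values work for R in column 2 (H + R ≡ D (mod 10), carry-in 1); try R=0 ⇒ R=0.
Step 5. [col 2: H + R ≡ D (mod 10)] column 2 reads H+R+carry(1)=D with R=0, D=7; with digits 0,1,4,7 already taken and all letters distinct, the only value for H is 6, so H=6.
Step 6. [col 3: L + U ≡ Z (mod 10)] several values work for U in column 3 (L + U ≡ Z (mod 10), carry-in 0); try U=8, so U=8.
Step 7. [col 3: L + U ≡ Z (mod 10)] in column 3 we have L+U≡Z with carry-in 0; given U=8, Z=1 and digits 0,1,4,6,7,8 already taken and all letters distinct, that pins L to 3 ⇒ L=3.
Step 8. [col 5: K + V ≡ V (mod 10)] from column 5 (V=4, carry-in 1, digits 0,1,3,4,6,7,8 already taken and all letters distinct): K must equal 9. So K=9.

Answer: D=7, H=6, K=9, L=3, R=0, U=8, V=4, Z=1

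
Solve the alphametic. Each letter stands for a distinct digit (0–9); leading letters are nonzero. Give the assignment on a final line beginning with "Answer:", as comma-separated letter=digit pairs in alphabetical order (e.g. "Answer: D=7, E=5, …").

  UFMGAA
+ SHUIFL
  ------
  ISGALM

Step 1. [col 1: A + L ≡ M (mod 10)] several values work for M in column 1 (A + L ≡ M (mod 10), carry-in 0); try M=9. So M=9.
Step 2. [col 1: A + L ≡ M (mod 10)] A=7 is one option consistent with column 1 (A + L ≡ M (mod 10), carry-in 0) — take it. So A=7.
Step 3. [col 1: A + L ≡ M (mod 10)] column 1 reads A+L+carry(0)=M with A=7, M=9; with digits 7,9 already taken and all letters distinct, the only value for L is 2, so L=2.
Step 4. [col 2: A + F ≡ L (mod 10)] from column 2 (A=7, L=2, carry-in 0, digits 2,7,9 already taken and all letters distinct): F must equal 5. So F=5.
Step 5. [col 3: G + I ≡ A (mod 10)] several values work for I in column 3 (G + I ≡ A (mod 10), carry-in 1); try I=6 ⇒ I=6.
Step 6. [col 3: G + I ≡ A (mod 10)] column 3: given I=6, A=7, carry-in 1, and digits 2,5,6,7,9 already taken and all letters distinct, G+I≡A (mod 10) forces G=0. So G=0.
Step 7. [col 4: M + U ≡ G (mod 10)] column 4 reads M+U+carry(0)=G with M=9, G=0; with digits 0,2,5,6,7,9 already taken and all letters distinct, the only value for U is 1. So U=1.
Step 8. [col 5: F + H ≡ S (mod 10)] in column 5 we have F+H≡S with carry-in 1; given F=5 and digits 0,1,2,5,6,7,9 already taken and all letters distinct, that pins H to 8 ⇒ H=8.
Step 9. [col 5: F + H ≡ S (mod 10)] in column 5 we have F+H≡S with carry-in 1; given F=5, H=8 and digits 0,1,2,5,6,7,8,9 already taken and all letters distinct, that pins S to 4, so S=4.

Answer: A=7, F=5, G=0, H=8, I=6, L=2, M=9, S=4, U=1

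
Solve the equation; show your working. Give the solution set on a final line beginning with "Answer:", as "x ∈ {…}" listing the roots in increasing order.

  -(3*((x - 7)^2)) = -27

Step 1. [-(3*((x - 7)^2)) = -27] flip signs both sides, so neg: 3*((x - 7)^2) = 27.
Step 2. [3*((x - 7)^2) = 27] 3·(inner) — divide through by 3. So div: (x - 7)^2 = 9.
Step 3. [(x - 7)^2 = 9] LHS squared, RHS 9 ≥ 0: apply √ (±) ⇒ sqrt: x - 7 = 3 or -3.
Step 4. [x - 7 = 3 or -3] the outer -7 inverts by adding 7 ⇒ sub: x = 10 or 4.

Answer: x ∈ {4, 10}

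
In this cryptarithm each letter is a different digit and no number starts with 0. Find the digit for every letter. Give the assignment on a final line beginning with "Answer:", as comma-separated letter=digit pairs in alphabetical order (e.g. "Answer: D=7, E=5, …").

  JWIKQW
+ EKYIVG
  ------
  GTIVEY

Step 1. [col 1: W + G ≡ Y (mod 10)] column 1 (W + G ≡ Y (mod 10), carry-in 0) doesn't pin Y yet; pick Y=0 and continue. So Y=0.
Step 2. [col 1: W + G ≡ Y (mod 10)] column 1 (W + G ≡ Y (mod 10), carry-in 0) doesn't pin G yet; pick G=9 and continue, so G=9.
Step 3. [col 1: W + G ≡ Y (mod 10)] from column 1 (G=9, Y=0, carry-in 0, digits 0,9 already taken and all letters distinct): W must equal 1 ⇒ W=1.
Step 4. [col 2: Q + V ≡ E (mod 10)] V=7 is one option consistent with column 2 (Q + V ≡ E (mod 10), carry-in 1) — take it. So V=7.
Step 5. [col 2: Q + V ≡ E (mod 10)] E=6 is one option consistent with column 2 (Q + V ≡ E (mod 10), carry-in 1) — take it. So E=6.
Step 6. [col 2: Q + V ≡ E (mod 10)] column 2 reads Q+V+carry(1)=E with V=7, E=6; with digits 0,1,6,7,9 already taken and all letters distinct, the only value for Q is 8 ⇒ Q=8.
Step 7. [col 3: K + I ≡ V (mod 10)] no forcing yet in column 3 (carry-in 1); I=2 is free and consistent — try it ⇒ I=2.
Step 8. [col 3: K + I ≡ V (mod 10)] column 3 reads K+I+carry(1)=V with I=2, V=7; with digits 0,1,2,6,7,8,9 already taken and all letters distinct, the only value for K is 4, so K=4.
Step 9. [col 5: W + K ≡ T (mod 10)] column 5: given W=1, K=4, carry-in 0, and digits 0,1,2,4,6,7,8,9 already taken and all letters distinct, W+K≡T (mod 10) forces T=5 ⇒ T=5.
Step 10. [col 6: J + E ≡ G (mod 10)] in column 6 we have J+E≡G with carry-in 0; given E=6, G=9 and digits 0,1,2,4,5,6,7,8,9 already taken and all letters distinct, that pins J to 3, so J=3.

Answer: E=6, G=9, I=2, J=3, K=4, Q=8, T=5, V=7, W=1, Y=0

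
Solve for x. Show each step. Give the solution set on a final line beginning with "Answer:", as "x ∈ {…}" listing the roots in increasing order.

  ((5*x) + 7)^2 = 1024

Step 1. [((5*x) + 7)^2 = 1024] 1024 ≥ 0, LHS is (·)² — take ±√. So sqrt: (5*x) + 7 = 32 or -32.
Step 2. [(5*x) + 7 = 32 or -32] subtract 7: x sits inside (… + 7), so sub: 5*x = 25 or -39.
Step 3. [5*x = 25 or -39] divide by the outer 5. So div: x = 5 or -39/5.

Answer: x ∈ {-39/5, 5}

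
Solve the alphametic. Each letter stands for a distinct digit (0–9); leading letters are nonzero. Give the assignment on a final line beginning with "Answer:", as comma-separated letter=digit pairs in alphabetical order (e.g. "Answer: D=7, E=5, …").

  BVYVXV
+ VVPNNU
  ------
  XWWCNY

Step 1. [col 1: V + U ≡ Y (mod 10)] several values work for Y in column 1 (V + U ≡ Y (mod 10), carry-in 0); try Y=2, so Y=2.
Step 2. [col 1: V + U ≡ Y (mod 10)] column 1 (V + U ≡ Y (mod 10), carry-in 0) doesn't pin U yet; pick U=7 and continue. So U=7.
Step 3. [col 1: V + U ≡ Y (mod 10)] column 1: given U=7, Y=2, carry-in 0, and digits 2,7 already taken and all letters distinct, V+U≡Y (mod 10) forces V=5 ⇒ V=5.
Step 4. [col 2: X + N ≡ N (mod 10)] column 2 reads X+N+carry(1)=N with nothing yet; with digits 2,5,7 already taken and all letters distinct, the only value for X is 9. So X=9.
Step 5. [col 2: X + N ≡ N (mod 10)] column 2 (X + N ≡ N (mod 10), carry-in 1) doesn't pin N yet; pick N=4 and continue, so N=4.
Step 6. [col 3: V + N ≡ C (mod 10)] column 3: given V=5, N=4, carry-in 1, and digits 2,4,5,7,9 already taken and all letters distinct, V+N≡C (mod 10) forces C=0, so C=0.
Step 7. [col 4: Y + P ≡ W (mod 10)] several values work for P in column 4 (Y + P ≡ W (mod 10), carry-in 1); try P=8. So P=8.
Step 8. [col 4: Y + P ≡ W (mod 10)] column 4 reads Y+P+carry(1)=W with Y=2, P=8; with digits 0,2,4,5,7,8,9 already taken and all letters distinct, the only value for W is 1 ⇒ W=1.
Step 9. [col 6: B + V ≡ X (mod 10)] in column 6 we have B+V≡X with carry-in 1; given V=5, X=9 and digits 0,1,2,4,5,7,8,9 already taken and all letters distinct, that pins B to 3, so B=3.

Answer: B=3, C=0, N=4, P=8, U=7, V=5, W=1, X=9, Y=2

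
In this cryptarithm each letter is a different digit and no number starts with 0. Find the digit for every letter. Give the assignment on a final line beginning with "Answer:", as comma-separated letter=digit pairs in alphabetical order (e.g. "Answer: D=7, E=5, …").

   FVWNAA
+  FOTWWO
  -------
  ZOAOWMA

Step 1. [col 1: A + O ≡ A (mod 10)] column 1: given nothing yet, carry-in 0, and all letters distinct, none taken yet, A+O≡A (mod 10) forces O=0. So O=0.
Step 2. [Z] adding two 6-digit numbers gives at most 6+1 digits, and here it does — Z is that final carry and must be 1. So Z=1.
Step 3. [col 1: A + O ≡ A (mod 10)] A=8 is one option consistent with column 1 (A + O ≡ A (mod 10), carry-in 0) — take it. So A=8.
Step 4. [col 2: A + W ≡ M (mod 10)] no forcing yet in column 2 (carry-in 0); M=4 is free and consistent — try it ⇒ M=4.
Step 5. [col 2: A + W ≡ M (mod 10)] in column 2 we have A+W≡M with carry-in 0; given A=8, M=4 and digits 0,1,4,8 already taken and all letters distinct, that pins W to 6. So W=6.
Step 6. [col 3: N + W ≡ W (mod 10)] from column 3 (W=6, carry-in 1, digits 0,1,4,6,8 already taken and all letters distinct): N must equal 9, so N=9.
Step 7. [col 4: W + T ≡ O (mod 10)] from column 4 (W=6, O=0, carry-in 1, digits 0,1,4,6,8,9 already taken and all letters distinct): T must equal 3 ⇒ T=3.
Step 8. [col 5: V + O ≡ A (mod 10)] column 5 reads V+O+carry(1)=A with O=0, A=8; with digits 0,1,3,4,6,8,9 already taken and all letters distinct, the only value for V is 7, so V=7.
Step 9. [col 6: F + F ≡ O (mod 10)] column 6 reads F+F+carry(0)=O with O=0; with digits 0,1,3,4,6,7,8,9 already taken and all letters distinct, the only value for F is 5. So F=5.

Answer: A=8, F=5, M=4, N=9, O=0, T=3, V=7, W=6, Z=1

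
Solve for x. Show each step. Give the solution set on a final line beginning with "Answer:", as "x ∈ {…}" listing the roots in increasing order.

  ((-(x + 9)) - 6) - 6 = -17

Step 1. [((-(x + 9)) - 6) - 6 = -17] peel the -6: add 6 from each side, so sub: (-(x + 9)) - 6 = -11.
Step 2. [(-(x + 9)) - 6 = -11] the outer -6 inverts by adding 6. So sub: -(x + 9) = -5.
Step 3. [-(x + 9) = -5] LHS negated; negate both sides, so neg: x + 9 = 5.
Step 4. [x + 9 = 5] +9 is outermost — subtract 9 both sides, so sub: x = -4.

Answer: x ∈ {-4}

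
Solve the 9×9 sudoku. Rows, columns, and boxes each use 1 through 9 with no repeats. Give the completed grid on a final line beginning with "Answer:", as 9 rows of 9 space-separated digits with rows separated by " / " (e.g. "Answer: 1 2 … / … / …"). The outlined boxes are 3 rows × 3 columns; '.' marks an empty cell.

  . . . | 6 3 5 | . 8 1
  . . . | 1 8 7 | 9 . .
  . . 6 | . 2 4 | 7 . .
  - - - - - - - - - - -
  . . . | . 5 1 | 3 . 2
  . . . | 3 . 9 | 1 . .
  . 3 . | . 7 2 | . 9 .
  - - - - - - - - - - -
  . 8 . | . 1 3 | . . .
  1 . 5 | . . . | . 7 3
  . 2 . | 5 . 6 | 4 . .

Step 1. [r3c9∈{5}] r3c9 is down to just 5 ⇒ r3c9=5.
Step 2. [r9c5∈{9}] r9c5 has the single candidate 9 ⇒ r9c5=9.
Step 3. [r8c2∈{4,6,9}] 9 has one home in row 8: r8c2, so r8c2=9.
Step 4. [r7c1∈{4,6,7}] across box 7, 6 lands solely at r7c1 ⇒ r7c1=6.
Step 5. [r7c3∈{4,7}] r7c3 is the only open cell in box 7 admitting 4. So r7c3=4.
Step 6. [r5c9∈{4,6,7,8}] r5c9 is the only open cell in col 9 admitting 7 ⇒ r5c9=7.
Step 7. [r1c7∈{2}] r1c7 has the single candidate 2, so r1c7=2.
Step 8. [r3c1∈{3,8,9}] 8 has one home in row 3: r3c1, so r3c1=8.
Step 9. [r5c5∈{4,6}] col 5 places 6 nowhere but r5c5. So r5c5=6.
Step 10. [r4c2∈{4,6,7}] in col 2, 6 fits only at r4c2. So r4c2=6.
Step 11. [r4c8∈{4}] r4c8's peers cover all but 4 ⇒ r4c8=4.
Step 12. [r5c8∈{5}] r5c8's peers cover all but 5. So r5c8=5.
Step 13. [r5c2∈{4}] nothing but 4 survives at r5c2. So r5c2=4.
Step 14. [r5c3∈{2,8}] row 5 places 8 nowhere but r5c3. So r5c3=8.
Step 15. [r8c4∈{2,4,8}] 2 has one home in row 8: r8c4, so r8c4=2.
Step 16. [r1c1∈{4,7,9}] row 1 places 4 nowhere but r1c1, so r1c1=4.
Step 17. [r2c8∈{3,6}] r2c8 is the only open cell in col 8 admitting 6 ⇒ r2c8=6.
Step 18. [r2c3∈{2,3}] in col 3, 2 fits only at r2c3, so r2c3=2.
Step 19. [r4c1∈{7,9}] 9 has one home in col 1: r4c1 ⇒ r4c1=9.
Step 20. [r9c1∈{3,7}] 7 has one home in col 1: r9c1 ⇒ r9c1=7.
Step 21. [r8c7∈{6,8}] 6 has one home in row 8: r8c7, so r8c7=6.
Step 22. [r6c7∈{8}] r6c7 has the single candidate 8. So r6c7=8.
Step 23. [r2c1∈{3,5}] across row 2, 3 lands solely at r2c1. So r2c1=3.
Step 24. [r1c3∈{7,9}] across row 1, 9 lands solely at r1c3, so r1c3=9.
Step 25. [r9c3∈{3}] nothing but 3 survives at r9c3 ⇒ r9c3=3.
Step 26. [r9c8∈{1}] r9c8's peers cover all but 1, so r9c8=1.
Step 27. [r7c7∈{5}] nothing but 5 survives at r7c7 ⇒ r7c7=5.
Step 28. [r2c9∈{4}] nothing but 4 survives at r2c9, so r2c9=4.
Step 29. [r9c9∈{8}] r9c9 has the single candidate 8, so r9c9=8.
Step 30. [r4c3∈{7}] r4c3's peers cover all but 7, so r4c3=7.
Step 31. [r6c3∈{1}] only 1 remains possible at r6c3. So r6c3=1.
Step 32. [r2c2∈{5}] only 5 remains possible at r2c2 ⇒ r2c2=5.
Step 33. [r1c2∈{7}] r1c2 is down to just 7 ⇒ r1c2=7.
Step 34. [r5c1∈{2}] r5c1 has the single candidate 2. So r5c1=2.
Step 35. [r3c8∈{3}] only 3 remains possible at r3c8, so r3c8=3.
Step 36. [r3c4∈{9}] only 9 remains possible at r3c4, so r3c4=9.
Step 37. [r4c4∈{8}] r4c4 is down to just 8 ⇒ r4c4=8.
Step 38. [r7c9∈{9}] r7c9 has the single candidate 9. So r7c9=9.
Step 39. [r8c5∈{4}] only 4 remains possible at r8c5. So r8c5=4.
Step 40. [r6c9∈{6}] r6c9 has the single candidate 6 ⇒ r6c9=6.
Step 41. [r3c2∈{1}] only 1 remains possible at r3c2, so r3c2=1.
Step 42. [r6c1∈{5}] r6c1 is down to just 5 ⇒ r6c1=5.
Step 43. [r6c4∈{4}] r6c4 has the single candidate 4. So r6c4=4.
Step 44. [r8c6∈{8}] r8c6 has the single candidate 8, so r8c6=8.
Step 45. [r7c8∈{2}] r7c8's peers cover all but 2. So r7c8=2.
Step 46. [r7c4∈{7}] r7c4 has the single candidate 7, so r7c4=7.

Answer: 4 7 9 6 3 5 2 8 1 / 3 5 2 1 8 7 9 6 4 / 8 1 6 9 2 4 7 3 5 / 9 6 7 8 5 1 3 4 2 / 2 4 8 3 6 9 1 5 7 / 5 3 1 4 7 2 8 9 6 / 6 8 4 7 1 3 5 2 9 / 1 9 5 2 4 8 6 7 3 / 7 2 3 5 9 6 4 1 8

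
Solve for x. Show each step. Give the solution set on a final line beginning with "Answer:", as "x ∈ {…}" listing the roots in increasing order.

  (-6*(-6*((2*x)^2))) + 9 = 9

Step 1. [(-6*(-6*((2*x)^2))) + 9 = 9] 9 comes off first (subtract 9), so sub: -6*(-6*((2*x)^2)) = 0.
Step 2. [-6*(-6*((2*x)^2)) = 0] LHS = -6·(…); ÷-6 both sides, so div: -6*((2*x)^2) = 0.
Step 3. [-6*((2*x)^2) = 0] -6 out front; divide by -6 ⇒ div: (2*x)^2 = 0.
Step 4. [(2*x)^2 = 0] 0 ≥ 0, LHS is (·)² — take ±√, so sqrt: 2*x = 0.
Step 5. [2*x = 0] LHS = 2·(…); ÷2 both sides, so div: x = 0.

Answer: x ∈ {0}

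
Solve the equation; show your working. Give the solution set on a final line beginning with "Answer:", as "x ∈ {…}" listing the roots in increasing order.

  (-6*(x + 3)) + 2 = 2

Step 1. [(-6*(x + 3)) + 2 = 2] +2 is outermost — subtract 2 both sides. So sub: -6*(x + 3) = 0.
Step 2. [-6*(x + 3) = 0] LHS = -6·(…); ÷-6 both sides, so div: x + 3 = 0.
Step 3. [x + 3 = 0] subtract 3: x sits inside (… + 3), so sub: x = -3.

Answer: x ∈ {-3}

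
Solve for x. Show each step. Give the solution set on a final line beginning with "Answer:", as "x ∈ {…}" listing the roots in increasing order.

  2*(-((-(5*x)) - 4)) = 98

Step 1. [2*(-((-(5*x)) - 4)) = 98] LHS = 2·(…); ÷2 both sides. So div: -((-(5*x)) - 4) = 49.
Step 2. [-((-(5*x)) - 4) = 49] LHS negated; negate both sides, so neg: (-(5*x)) - 4 = -49.
Step 3. [(-(5*x)) - 4 = -49] 4 comes off first (add 4), so sub: -(5*x) = -45.
Step 4. [-(5*x) = -45] flip signs both sides, so neg: 5*x = 45.
Step 5. [5*x = 45] 5·(inner) — divide through by 5. So div: x = 9.

Answer: x ∈ {9}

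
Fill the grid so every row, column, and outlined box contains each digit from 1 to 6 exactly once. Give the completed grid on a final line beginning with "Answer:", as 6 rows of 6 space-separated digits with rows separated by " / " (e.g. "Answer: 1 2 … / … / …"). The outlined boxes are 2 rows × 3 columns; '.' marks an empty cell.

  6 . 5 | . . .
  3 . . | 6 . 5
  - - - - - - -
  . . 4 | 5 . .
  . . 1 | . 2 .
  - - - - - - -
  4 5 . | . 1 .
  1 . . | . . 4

Step 1. [r1c4∈{1,2,3,4}] r1c4 is the only open cell in col 4 admitting 1 ⇒ r1c4=1.
Step 2. [r2c3∈{2}] r2c3 has the single candidate 2, so r2c3=2.
Step 3. [r6c2∈{2,3,6}] in box 5, 2 fits only at r6c2, so r6c2=2.
Step 4. [r6c4∈{3}] nothing but 3 survives at r6c4. So r6c4=3.
Step 5. [r1c2∈{4}] only 4 remains possible at r1c2. So r1c2=4.
Step 6. [r3c6∈{1,3,6}] r3c6 is the only open cell in row 3 admitting 1 ⇒ r3c6=1.
Step 7. [r6c3∈{6}] r6c3's peers cover all but 6, so r6c3=6.
Step 8. [r3c5∈{3,6}] in col 5, 6 fits only at r3c5, so r3c5=6.
Step 9. [r1c6∈{2,3}] row 1 places 2 nowhere but r1c6 ⇒ r1c6=2.
Step 10. [r3c2∈{3}] r3c2 has the single candidate 3, so r3c2=3.
Step 11. [r4c2∈{6}] r4c2's peers cover all but 6 ⇒ r4c2=6.
Step 12. [r2c5∈{4}] nothing but 4 survives at r2c5. So r2c5=4.
Step 13. [r6c5∈{5}] nothing but 5 survives at r6c5. So r6c5=5.
Step 14. [r4c1∈{5}] r4c1 has the single candidate 5, so r4c1=5.
Step 15. [r5c6∈{6}] r5c6 has the single candidate 6. So r5c6=6.
Step 16. [r4c6∈{3}] r4c6's peers cover all but 3, so r4c6=3.
Step 17. [r4c4∈{4}] r4c4 has the single candidate 4 ⇒ r4c4=4.
Step 18. [r2c2∈{1}] r2c2 has the single candidate 1. So r2c2=1.
Step 19. [r3c1∈{2}] only 2 remains possible at r3c1 ⇒ r3c1=2.
Step 20. [r1c5∈{3}] only 3 remains possible at r1c5. So r1c5=3.
Step 21. [r5c4∈{2}] only 2 remains possible at r5c4, so r5c4=2.
Step 22. [r5c3∈{3}] only 3 remains possible at r5c3 ⇒ r5c3=3.

Answer: 6 4 5 1 3 2 / 3 1 2 6 4 5 / 2 3 4 5 6 1 / 5 6 1 4 2 3 / 4 5 3 2 1 6 / 1 2 6 3 5 4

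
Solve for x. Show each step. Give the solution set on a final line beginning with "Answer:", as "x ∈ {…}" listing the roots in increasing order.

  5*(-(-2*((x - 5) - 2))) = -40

Step 1. [5*(-(-2*((x - 5) - 2))) = -40] 5 out front; divide by 5, so div: -(-2*((x - 5) - 2)) = -8.
Step 2. [-(-2*((x - 5) - 2)) = -8] flip signs both sides. So neg: -2*((x - 5) - 2) = 8.
Step 3. [-2*((x - 5) - 2) = 8] -2·(inner) — divide through by -2 ⇒ div: (x - 5) - 2 = -4.
Step 4. [(x - 5) - 2 = -4] 2 comes off first (add 2), so sub: x - 5 = -2.
Step 5. [x - 5 = -2] 5 comes off first (add 5) ⇒ sub: x = 3.

Answer: x ∈ {3}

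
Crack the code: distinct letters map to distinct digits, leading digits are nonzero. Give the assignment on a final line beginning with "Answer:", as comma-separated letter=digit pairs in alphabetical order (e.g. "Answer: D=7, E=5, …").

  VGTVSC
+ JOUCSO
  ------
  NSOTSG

Step 1. [col 1: C + O ≡ G (mod 10)] C=5 is one option consistent with column 1 (C + O ≡ G (mod 10), carry-in 0) — take it ⇒ C=5.
Step 2. [col 1: C + O ≡ G (mod 10)] G=7 is one option consistent with column 1 (C + O ≡ G (mod 10), carry-in 0) — take it. So G=7.
Step 3. [col 1: C + O ≡ G (mod 10)] from column 1 (C=5, G=7, carry-in 0, digits 5,7 already taken and all letters distinct): O must equal 2, so O=2.
Step 4. [col 2: S + S ≡ S (mod 10)] in column 2 we have S+S≡S with carry-in 0; given nothing yet and digits 2,5,7 already taken and all letters distinct, that pins S to 0, so S=0.
Step 5. [col 3: V + C ≡ T (mod 10)] no forcing yet in column 3 (carry-in 0); T=9 is free and consistent — try it, so T=9.
Step 6. [col 3: V + C ≡ T (mod 10)] in column 3 we have V+C≡T with carry-in 0; given C=5, T=9 and digits 0,2,5,7,9 already taken and all letters distinct, that pins V to 4, so V=4.
Step 7. [col 4: T + U ≡ O (mod 10)] column 4: given T=9, O=2, carry-in 0, and digits 0,2,4,5,7,9 already taken and all letters distinct, T+U≡O (mod 10) forces U=3 ⇒ U=3.
Step 8. [col 6: V + J ≡ N (mod 10)] column 6 (V + J ≡ N (mod 10), carry-in 1) doesn't pin N yet; pick N=6 and continue ⇒ N=6.
Step 9. [col 6: V + J ≡ N (mod 10)] column 6 reads V+J+carry(1)=N with V=4, N=6; with digits 0,2,3,4,5,6,7,9 already taken and all letters distinct, the only value for J is 1. So J=1.

Answer: C=5, G=7, J=1, N=6, O=2, S=0, T=9, U=3, V=4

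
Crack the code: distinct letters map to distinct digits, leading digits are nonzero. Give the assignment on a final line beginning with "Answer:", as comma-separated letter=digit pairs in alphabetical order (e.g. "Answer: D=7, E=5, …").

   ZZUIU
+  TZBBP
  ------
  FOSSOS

Step 1. [F] the sum has 6 digits but both addends have 5; that extra leading digit F is the final carry, namely 1, so F=1.
Step 2. [col 1: U + P ≡ S (mod 10)] column 1 (U + P ≡ S (mod 10), carry-in 0) doesn't pin P yet; pick P=9 and continue, so P=9.
Step 3. [col 1: U + P ≡ S (mod 10)] column 1 (U + P ≡ S (mod 10), carry-in 0) doesn't pin S yet; pick S=5 and continue ⇒ S=5.
Step 4. [col 1: U + P ≡ S (mod 10)] from column 1 (P=9, S=5, carry-in 0, digits 1,5,9 already taken and all letters distinct): U must equal 6 ⇒ U=6.
Step 5. [col 2: I + B ≡ O (mod 10)] no forcing yet in column 2 (carry-in 1); I=3 is free and consistent — try it, so I=3.
Step 6. [col 2: I + B ≡ O (mod 10)] column 2 (I + B ≡ O (mod 10), carry-in 1) doesn't pin O yet; pick O=2 and continue ⇒ O=2.
Step 7. [col 2: I + B ≡ O (mod 10)] column 2: given I=3, O=2, carry-in 1, and digits 1,2,3,5,6,9 already taken and all letters distinct, I+B≡O (mod 10) forces B=8. So B=8.
Step 8. [col 4: Z + Z ≡ S (mod 10)] column 4: given S=5, carry-in 1, and digits 1,2,3,5,6,8,9 already taken and all letters distinct, Z+Z≡S (mod 10) forces Z=7, so Z=7.
Step 9. [col 5: Z + T ≡ O (mod 10)] column 5: given Z=7, O=2, carry-in 1, and digits 1,2,3,5,6,7,8,9 already taken and all letters distinct, Z+T≡O (mod 10) forces T=4. So T=4.

Answer: B=8, F=1, I=3, O=2, P=9, S=5, T=4, U=6, Z=7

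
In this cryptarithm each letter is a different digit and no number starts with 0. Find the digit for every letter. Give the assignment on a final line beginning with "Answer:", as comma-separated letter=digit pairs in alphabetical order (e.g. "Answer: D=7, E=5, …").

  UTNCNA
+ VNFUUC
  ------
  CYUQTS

Step 1. [col 1: A + C ≡ S (mod 10)] column 1 (A + C ≡ S (mod 10), carry-in 0) doesn't pin A yet; pick A=3 and continue, so A=3.
Step 2. [col 1: A + C ≡ S (mod 10)] no forcing yet in column 1 (carry-in 0); C=9 is free and consistent — try it ⇒ C=9.
Step 3. [col 1: A + C ≡ S (mod 10)] in column 1 we have A+C≡S with carry-in 0; given A=3, C=9 and digits 3,9 already taken and all letters distinct, that pins S to 2, so S=2.
Step 4. [col 2: N + U ≡ T (mod 10)] several values work for N in column 2 (N + U ≡ T (mod 10), carry-in 1); try N=6, so N=6.
Step 5. [col 2: N + U ≡ T (mod 10)] T=8 is one option consistent with column 2 (N + U ≡ T (mod 10), carry-in 1) — take it ⇒ T=8.
Step 6. [col 2: N + U ≡ T (mod 10)] from column 2 (N=6, T=8, carry-in 1, digits 2,3,6,8,9 already taken and all letters distinct): U must equal 1. So U=1.
Step 7. [col 3: C + U ≡ Q (mod 10)] in column 3 we have C+U≡Q with carry-in 0; given C=9, U=1 and digits 1,2,3,6,8,9 already taken and all letters distinct, that pins Q to 0. So Q=0.
Step 8. [col 4: N + F ≡ U (mod 10)] column 4: given N=6, U=1, carry-in 1, and digits 0,1,2,3,6,8,9 already taken and all letters distinct, N+F≡U (mod 10) forces F=4 ⇒ F=4.
Step 9. [col 5: T + N ≡ Y (mod 10)] column 5 reads T+N+carry(1)=Y with T=8, N=6; with digits 0,1,2,3,4,6,8,9 already taken and all letters distinct, the only value for Y is 5. So Y=5.
Step 10. [col 6: U + V ≡ C (mod 10)] column 6: given U=1, C=9, carry-in 1, and digits 0,1,2,3,4,5,6,8,9 already taken and all letters distinct, U+V≡C (mod 10) forces V=7, so V=7.

Answer: A=3, C=9, F=4, N=6, Q=0, S=2, T=8, U=1, V=7, Y=5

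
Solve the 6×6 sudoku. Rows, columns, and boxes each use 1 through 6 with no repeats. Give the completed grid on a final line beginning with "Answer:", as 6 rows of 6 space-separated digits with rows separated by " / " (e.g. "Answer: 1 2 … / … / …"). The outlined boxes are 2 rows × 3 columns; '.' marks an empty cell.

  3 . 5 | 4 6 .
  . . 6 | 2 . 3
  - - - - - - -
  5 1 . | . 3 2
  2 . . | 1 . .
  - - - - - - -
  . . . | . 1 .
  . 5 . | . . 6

Step 1. [r3c3∈{4}] nothing but 4 survives at r3c3, so r3c3=4.
Step 2. [r6c3∈{1,2,3}] r6c3 is the only open cell in col 3 admitting 1, so r6c3=1.
Step 3. [r6c1∈{4}] r6c1 has the single candidate 4. So r6c1=4.
Step 4. [r4c2∈{3,6}] 6 has one home in row 4: r4c2, so r4c2=6.
Step 5. [r5c2∈{2,3}] in col 2, 3 fits only at r5c2, so r5c2=3.
Step 6. [r5c6∈{4,5}] row 5 places 4 nowhere but r5c6, so r5c6=4.
Step 7. [r4c5∈{4,5}] in row 4, 4 fits only at r4c5, so r4c5=4.
Step 8. [r2c1∈{1}] nothing but 1 survives at r2c1 ⇒ r2c1=1.
Step 9. [r1c6∈{1}] nothing but 1 survives at r1c6, so r1c6=1.
Step 10. [r6c4∈{3}] r6c4 has the single candidate 3 ⇒ r6c4=3.
Step 11. [r1c2∈{2}] nothing but 2 survives at r1c2, so r1c2=2.
Step 12. [r2c5∈{5}] nothing but 5 survives at r2c5 ⇒ r2c5=5.
Step 13. [r2c2∈{4}] r2c2 has the single candidate 4. So r2c2=4.
Step 14. [r6c5∈{2}] r6c5 has the single candidate 2 ⇒ r6c5=2.
Step 15. [r5c1∈{6}] nothing but 6 survives at r5c1 ⇒ r5c1=6.
Step 16. [r5c3∈{2}] r5c3 is down to just 2, so r5c3=2.
Step 17. [r4c6∈{5}] r4c6 is down to just 5, so r4c6=5.
Step 18. [r3c4∈{6}] r3c4 is down to just 6. So r3c4=6.
Step 19. [r4c3∈{3}] r4c3 has the single candidate 3, so r4c3=3.
Step 20. [r5c4∈{5}] r5c4 has the single candidate 5, so r5c4=5.

Answer: 3 2 5 4 6 1 / 1 4 6 2 5 3 / 5 1 4 6 3 2 / 2 6 3 1 4 5 / 6 3 2 5 1 4 / 4 5 1 3 2 6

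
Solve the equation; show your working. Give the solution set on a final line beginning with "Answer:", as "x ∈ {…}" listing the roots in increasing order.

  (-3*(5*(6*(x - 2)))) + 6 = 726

Step 1. [(-3*(5*(6*(x - 2)))) + 6 = 726] -3 divides every term; factor it out. So factor: (5*(6*(x - 2))) - 2 = -242.
Step 2. [(5*(6*(x - 2))) - 2 = -242] 2 comes off first (add 2). So sub: 5*(6*(x - 2)) = -240.
Step 3. [5*(6*(x - 2)) = -240] leading coefficient 5: divide by 5, so div: 6*(x - 2) = -48.
Step 4. [6*(x - 2) = -48] leading coefficient 6: divide by 6, so div: x - 2 = -8.
Step 5. [x - 2 = -8] the outer -2 inverts by adding 2. So sub: x = -6.

Answer: x ∈ {-6}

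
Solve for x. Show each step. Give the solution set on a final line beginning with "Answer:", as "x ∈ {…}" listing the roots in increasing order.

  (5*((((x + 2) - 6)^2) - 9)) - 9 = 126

Step 1. [(5*((((x + 2) - 6)^2) - 9)) - 9 = 126] the outer -9 inverts by adding 9. So sub: 5*((((x + 2) - 6)^2) - 9) = 135.
Step 2. [5*((((x + 2) - 6)^2) - 9) = 135] 5 out front; divide by 5, so div: (((x + 2) - 6)^2) - 9 = 27.
Step 3. [(((x + 2) - 6)^2) - 9 = 27] -9 is outermost — add 9 both sides ⇒ sub: ((x + 2) - 6)^2 = 36.
Step 4. [((x + 2) - 6)^2 = 36] √ both sides: 36 ≥ 0 gives two branches ⇒ sqrt: (x + 2) - 6 = 6 or -6.
Step 5. [(x + 2) - 6 = 6 or -6] -6 is outermost — add 6 both sides. So sub: x + 2 = 12 or 0.
Step 6. [x + 2 = 12 or 0] peel the +2: subtract 2 from each side ⇒ sub: x = 10 or -2.

Answer: x ∈ {-2, 10}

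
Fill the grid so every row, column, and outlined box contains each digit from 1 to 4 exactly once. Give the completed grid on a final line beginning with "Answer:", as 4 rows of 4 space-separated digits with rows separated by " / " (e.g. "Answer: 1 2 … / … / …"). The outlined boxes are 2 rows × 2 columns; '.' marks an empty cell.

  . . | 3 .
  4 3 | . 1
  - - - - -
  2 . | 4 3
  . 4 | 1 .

Step 1. [r1c2∈{1,2}] col 2 places 2 nowhere but r1c2 ⇒ r1c2=2.
Step 2. [r4c4∈{2}] r4c4 has the single candidate 2, so r4c4=2.
Step 3. [r3c2∈{1}] r3c2 has the single candidate 1. So r3c2=1.
Step 4. [r1c1∈{1}] only 1 remains possible at r1c1, so r1c1=1.
Step 5. [r4c1∈{3}] nothing but 3 survives at r4c1, so r4c1=3.
Step 6. [r2c3∈{2}] only 2 remains possible at r2c3. So r2c3=2.
Step 7. [r1c4∈{4}] nothing but 4 survives at r1c4, so r1c4=4.

Answer: 1 2 3 4 / 4 3 2 1 / 2 1 4 3 / 3 4 1 2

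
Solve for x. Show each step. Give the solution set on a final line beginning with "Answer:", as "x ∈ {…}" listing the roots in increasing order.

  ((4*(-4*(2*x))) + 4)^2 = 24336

Step 1. [((4*(-4*(2*x))) + 4)^2 = 24336] LHS squared, RHS 24336 ≥ 0: apply √ (±). So sqrt: (4*(-4*(2*x))) + 4 = 156 or -156.
Step 2. [(4*(-4*(2*x))) + 4 = 156 or -156] peel the +4: subtract 4 from each side ⇒ sub: 4*(-4*(2*x)) = 152 or -160.
Step 3. [4*(-4*(2*x)) = 152 or -160] LHS = 4·(…); ÷4 both sides, so div: -4*(2*x) = 38 or -40.
Step 4. [-4*(2*x) = 38 or -40] divide by the outer -4, so div: 2*x = -19/2 or 10.
Step 5. [2*x = -19/2 or 10] 2 out front; divide by 2. So div: x = -19/4 or 5.

Answer: x ∈ {-19/4, 5}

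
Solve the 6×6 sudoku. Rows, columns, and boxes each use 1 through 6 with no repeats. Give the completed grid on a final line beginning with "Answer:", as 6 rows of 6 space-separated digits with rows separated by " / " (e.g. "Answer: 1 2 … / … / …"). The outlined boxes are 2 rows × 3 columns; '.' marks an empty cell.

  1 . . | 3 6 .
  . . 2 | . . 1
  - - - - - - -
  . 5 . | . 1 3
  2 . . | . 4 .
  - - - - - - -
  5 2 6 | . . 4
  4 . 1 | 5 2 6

Step 1. [r3c1∈{6}] nothing but 6 survives at r3c1. So r3c1=6.
Step 2. [r1c2∈{4}] r1c2 has the single candidate 4 ⇒ r1c2=4.
Step 3. [r6c2∈{3}] r6c2 has the single candidate 3 ⇒ r6c2=3.
Step 4. [r1c6∈{2,5}] across row 1, 2 lands solely at r1c6 ⇒ r1c6=2.
Step 5. [r4c3∈{3}] r4c3 is down to just 3, so r4c3=3.
Step 6. [r4c4∈{6}] nothing but 6 survives at r4c4, so r4c4=6.
Step 7. [r2c1∈{3}] only 3 remains possible at r2c1, so r2c1=3.
Step 8. [r4c6∈{5}] only 5 remains possible at r4c6 ⇒ r4c6=5.
Step 9. [r1c3∈{5}] r1c3's peers cover all but 5 ⇒ r1c3=5.
Step 10. [r5c4∈{1}] nothing but 1 survives at r5c4, so r5c4=1.
Step 11. [r5c5∈{3}] nothing but 3 survives at r5c5, so r5c5=3.
Step 12. [r3c3∈{4}] nothing but 4 survives at r3c3, so r3c3=4.
Step 13. [r2c5∈{5}] r2c5 has the single candidate 5 ⇒ r2c5=5.
Step 14. [r2c4∈{4}] only 4 remains possible at r2c4. So r2c4=4.
Step 15. [r4c2∈{1}] nothing but 1 survives at r4c2 ⇒ r4c2=1.
Step 16. [r3c4∈{2}] r3c4 has the single candidate 2. So r3c4=2.
Step 17. [r2c2∈{6}] only 6 remains possible at r2c2 ⇒ r2c2=6.

Answer: 1 4 5 3 6 2 / 3 6 2 4 5 1 / 6 5 4 2 1 3 / 2 1 3 6 4 5 / 5 2 6 1 3 4 / 4 3 1 5 2 6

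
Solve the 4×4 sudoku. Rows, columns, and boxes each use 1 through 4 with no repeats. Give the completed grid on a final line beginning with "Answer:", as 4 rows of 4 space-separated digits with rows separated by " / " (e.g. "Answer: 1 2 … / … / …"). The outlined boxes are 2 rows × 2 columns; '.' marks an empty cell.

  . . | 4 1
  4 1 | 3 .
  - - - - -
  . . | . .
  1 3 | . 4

Step 1. [r3c1∈{2}] r3c1 is down to just 2, so r3c1=2.
Step 2. [r3c2∈{4}] r3c2 has the single candidate 4 ⇒ r3c2=4.
Step 3. [r1c1∈{3}] r1c1 has the single candidate 3, so r1c1=3.
Step 4. [r4c3∈{2}] r4c3 has the single candidate 2 ⇒ r4c3=2.
Step 5. [r2c4∈{2}] r2c4 is down to just 2. So r2c4=2.
Step 6. [r3c4∈{3}] r3c4 is down to just 3 ⇒ r3c4=3.
Step 7. [r3c3∈{1}] nothing but 1 survives at r3c3. So r3c3=1.
Step 8. [r1c2∈{2}] nothing but 2 survives at r1c2. So r1c2=2.

Answer: 3 2 4 1 / 4 1 3 2 / 2 4 1 3 / 1 3 2 4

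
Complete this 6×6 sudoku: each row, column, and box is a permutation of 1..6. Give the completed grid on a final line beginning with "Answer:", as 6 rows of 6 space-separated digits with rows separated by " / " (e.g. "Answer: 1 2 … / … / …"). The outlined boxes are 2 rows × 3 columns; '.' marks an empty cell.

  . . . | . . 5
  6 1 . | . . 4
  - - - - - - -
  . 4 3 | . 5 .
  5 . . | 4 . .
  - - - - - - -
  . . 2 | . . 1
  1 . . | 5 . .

Step 1. [r3c4∈{1,2,6}] 1 has one home in row 3: r3c4 ⇒ r3c4=1.
Step 2. [r3c6∈{2,6}] r3c6 is the only open cell in row 3 admitting 6. So r3c6=6.
Step 3. [r1c5∈{1,2,3,6}] in row 1, 1 fits only at r1c5. So r1c5=1.
Step 4. [r1c4∈{2,3,6}] 6 has one home in row 1: r1c4. So r1c4=6.
Step 5. [r5c4∈{3}] r5c4 has the single candidate 3. So r5c4=3.
Step 6. [r1c1∈{2,3,4}] across col 1, 3 lands solely at r1c1, so r1c1=3.
Step 7. [r2c5∈{2,3}] in row 2, 3 fits only at r2c5, so r2c5=3.
Step 8. [r4c5∈{2}] r4c5 is down to just 2 ⇒ r4c5=2.
Step 9. [r4c2∈{6}] r4c2's peers cover all but 6 ⇒ r4c2=6.
Step 10. [r5c5∈{4,6}] in row 5, 6 fits only at r5c5. So r5c5=6.
Step 11. [r1c3∈{4}] r1c3's peers cover all but 4, so r1c3=4.
Step 12. [r6c3∈{6}] r6c3's peers cover all but 6. So r6c3=6.
Step 13. [r1c2∈{2}] only 2 remains possible at r1c2, so r1c2=2.
Step 14. [r2c4∈{2}] only 2 remains possible at r2c4 ⇒ r2c4=2.
Step 15. [r4c6∈{3}] only 3 remains possible at r4c6. So r4c6=3.
Step 16. [r4c3∈{1}] nothing but 1 survives at r4c3, so r4c3=1.
Step 17. [r5c2∈{5}] r5c2's peers cover all but 5, so r5c2=5.
Step 18. [r6c5∈{4}] r6c5's peers cover all but 4. So r6c5=4.
Step 19. [r3c1∈{2}] r3c1's peers cover all but 2. So r3c1=2.
Step 20. [r2c3∈{5}] only 5 remains possible at r2c3, so r2c3=5.
Step 21. [r6c2∈{3}] only 3 remains possible at r6c2 ⇒ r6c2=3.
Step 22. [r5c1∈{4}] r5c1 is down to just 4 ⇒ r5c1=4.
Step 23. [r6c6∈{2}] r6c6's peers cover all but 2. So r6c6=2.

Answer: 3 2 4 6 1 5 / 6 1 5 2 3 4 / 2 4 3 1 5 6 / 5 6 1 4 2 3 / 4 5 2 3 6 1 / 1 3 6 5 4 2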